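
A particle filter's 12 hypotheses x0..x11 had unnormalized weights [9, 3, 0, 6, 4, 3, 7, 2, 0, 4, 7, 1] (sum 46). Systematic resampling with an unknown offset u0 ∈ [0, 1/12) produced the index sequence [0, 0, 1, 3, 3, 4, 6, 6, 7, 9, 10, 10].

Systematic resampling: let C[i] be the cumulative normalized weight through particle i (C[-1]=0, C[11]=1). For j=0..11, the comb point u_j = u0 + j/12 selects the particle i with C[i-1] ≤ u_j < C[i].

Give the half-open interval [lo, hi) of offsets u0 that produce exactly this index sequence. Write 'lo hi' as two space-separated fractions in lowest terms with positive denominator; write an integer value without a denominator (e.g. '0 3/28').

C = [9/46, 6/23, 6/23, 9/23, 11/23, 25/46, 16/23, 17/23, 17/23, 19/23, 45/46, 1]
j=0 picked index 0: u0 ∈ [0, 9/46)
j=1 picked index 0: u0 ∈ [-1/12, 31/276)
j=2 picked index 1: u0 ∈ [2/69, 13/138)
j=3 picked index 3: u0 ∈ [1/92, 13/92)
j=4 picked index 3: u0 ∈ [-5/69, 4/69)
j=5 picked index 4: u0 ∈ [-7/276, 17/276)
j=6 picked index 6: u0 ∈ [1/23, 9/46)
j=7 picked index 6: u0 ∈ [-11/276, 31/276)
j=8 picked index 7: u0 ∈ [2/69, 5/69)
j=9 picked index 9: u0 ∈ [-1/92, 7/92)
j=10 picked index 10: u0 ∈ [-1/138, 10/69)
j=11 picked index 10: u0 ∈ [-25/276, 17/276)
intersection: [1/23, 4/69)

1/23 4/69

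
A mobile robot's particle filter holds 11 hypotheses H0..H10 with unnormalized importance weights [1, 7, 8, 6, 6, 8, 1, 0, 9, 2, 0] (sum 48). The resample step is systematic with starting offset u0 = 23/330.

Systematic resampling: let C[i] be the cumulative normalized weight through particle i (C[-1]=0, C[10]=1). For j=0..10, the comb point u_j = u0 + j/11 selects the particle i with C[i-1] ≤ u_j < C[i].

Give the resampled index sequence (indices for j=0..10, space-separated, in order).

1 1 2 3 3 4 5 5 8 8 9

C = [1/48, 1/6, 1/3, 11/24, 7/12, 3/4, 37/48, 37/48, 23/24, 1, 1]
j=0: u_0=23/330 ∈ [1/48, 1/6) → index 1
j=1: u_1=53/330 ∈ [1/48, 1/6) → index 1
j=2: u_2=83/330 ∈ [1/6, 1/3) → index 2
j=3: u_3=113/330 ∈ [1/3, 11/24) → index 3
j=4: u_4=13/30 ∈ [1/3, 11/24) → index 3
j=5: u_5=173/330 ∈ [11/24, 7/12) → index 4
j=6: u_6=203/330 ∈ [7/12, 3/4) → index 5
j=7: u_7=233/330 ∈ [7/12, 3/4) → index 5
j=8: u_8=263/330 ∈ [37/48, 23/24) → index 8
j=9: u_9=293/330 ∈ [37/48, 23/24) → index 8
j=10: u_10=323/330 ∈ [23/24, 1) → index 9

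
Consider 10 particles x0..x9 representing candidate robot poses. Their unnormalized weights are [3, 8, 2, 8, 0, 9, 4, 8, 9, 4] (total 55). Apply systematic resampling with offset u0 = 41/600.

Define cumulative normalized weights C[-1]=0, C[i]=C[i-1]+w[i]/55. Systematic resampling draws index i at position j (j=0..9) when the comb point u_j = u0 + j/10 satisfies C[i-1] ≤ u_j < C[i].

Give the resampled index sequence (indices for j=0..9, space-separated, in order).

C = [3/55, 1/5, 13/55, 21/55, 21/55, 6/11, 34/55, 42/55, 51/55, 1]
j=0: u_0=41/600 ∈ [3/55, 1/5) → index 1
j=1: u_1=101/600 ∈ [3/55, 1/5) → index 1
j=2: u_2=161/600 ∈ [13/55, 21/55) → index 3
j=3: u_3=221/600 ∈ [13/55, 21/55) → index 3
j=4: u_4=281/600 ∈ [21/55, 6/11) → index 5
j=5: u_5=341/600 ∈ [6/11, 34/55) → index 6
j=6: u_6=401/600 ∈ [34/55, 42/55) → index 7
j=7: u_7=461/600 ∈ [42/55, 51/55) → index 8
j=8: u_8=521/600 ∈ [42/55, 51/55) → index 8
j=9: u_9=581/600 ∈ [51/55, 1) → index 9

1 1 3 3 5 6 7 8 8 9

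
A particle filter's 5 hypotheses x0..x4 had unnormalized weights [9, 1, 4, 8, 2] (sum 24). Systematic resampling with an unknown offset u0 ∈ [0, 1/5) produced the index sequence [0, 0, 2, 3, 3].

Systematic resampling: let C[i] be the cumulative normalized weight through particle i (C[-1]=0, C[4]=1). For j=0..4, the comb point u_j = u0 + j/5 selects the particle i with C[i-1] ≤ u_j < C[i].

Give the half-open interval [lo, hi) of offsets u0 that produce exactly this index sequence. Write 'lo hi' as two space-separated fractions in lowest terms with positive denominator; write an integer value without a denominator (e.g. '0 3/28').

1/60 7/60

C = [3/8, 5/12, 7/12, 11/12, 1]
j=0 picked index 0: u0 ∈ [0, 3/8)
j=1 picked index 0: u0 ∈ [-1/5, 7/40)
j=2 picked index 2: u0 ∈ [1/60, 11/60)
j=3 picked index 3: u0 ∈ [-1/60, 19/60)
j=4 picked index 3: u0 ∈ [-13/60, 7/60)
intersection: [1/60, 7/60)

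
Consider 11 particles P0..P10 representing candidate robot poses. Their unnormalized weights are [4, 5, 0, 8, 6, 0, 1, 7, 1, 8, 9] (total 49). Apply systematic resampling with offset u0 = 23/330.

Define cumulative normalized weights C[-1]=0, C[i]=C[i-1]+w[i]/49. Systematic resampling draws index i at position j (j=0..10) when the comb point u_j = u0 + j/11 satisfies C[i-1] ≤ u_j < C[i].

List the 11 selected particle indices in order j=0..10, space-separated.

C = [4/49, 9/49, 9/49, 17/49, 23/49, 23/49, 24/49, 31/49, 32/49, 40/49, 1]
j=0: u_0=23/330 ∈ [0, 4/49) → index 0
j=1: u_1=53/330 ∈ [4/49, 9/49) → index 1
j=2: u_2=83/330 ∈ [9/49, 17/49) → index 3
j=3: u_3=113/330 ∈ [9/49, 17/49) → index 3
j=4: u_4=13/30 ∈ [17/49, 23/49) → index 4
j=5: u_5=173/330 ∈ [24/49, 31/49) → index 7
j=6: u_6=203/330 ∈ [24/49, 31/49) → index 7
j=7: u_7=233/330 ∈ [32/49, 40/49) → index 9
j=8: u_8=263/330 ∈ [32/49, 40/49) → index 9
j=9: u_9=293/330 ∈ [40/49, 1) → index 10
j=10: u_10=323/330 ∈ [40/49, 1) → index 10

0 1 3 3 4 7 7 9 9 10 10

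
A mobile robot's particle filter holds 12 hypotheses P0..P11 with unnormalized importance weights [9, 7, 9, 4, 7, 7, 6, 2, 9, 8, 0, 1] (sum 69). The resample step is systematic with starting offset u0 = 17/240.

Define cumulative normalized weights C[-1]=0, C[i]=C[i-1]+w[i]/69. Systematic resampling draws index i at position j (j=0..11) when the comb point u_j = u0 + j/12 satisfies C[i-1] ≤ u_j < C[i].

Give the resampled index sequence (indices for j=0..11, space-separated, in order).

C = [3/23, 16/69, 25/69, 29/69, 12/23, 43/69, 49/69, 17/23, 20/23, 68/69, 68/69, 1]
j=0: u_0=17/240 ∈ [0, 3/23) → index 0
j=1: u_1=37/240 ∈ [3/23, 16/69) → index 1
j=2: u_2=19/80 ∈ [16/69, 25/69) → index 2
j=3: u_3=77/240 ∈ [16/69, 25/69) → index 2
j=4: u_4=97/240 ∈ [25/69, 29/69) → index 3
j=5: u_5=39/80 ∈ [29/69, 12/23) → index 4
j=6: u_6=137/240 ∈ [12/23, 43/69) → index 5
j=7: u_7=157/240 ∈ [43/69, 49/69) → index 6
j=8: u_8=59/80 ∈ [49/69, 17/23) → index 7
j=9: u_9=197/240 ∈ [17/23, 20/23) → index 8
j=10: u_10=217/240 ∈ [20/23, 68/69) → index 9
j=11: u_11=79/80 ∈ [68/69, 1) → index 11

0 1 2 2 3 4 5 6 7 8 9 11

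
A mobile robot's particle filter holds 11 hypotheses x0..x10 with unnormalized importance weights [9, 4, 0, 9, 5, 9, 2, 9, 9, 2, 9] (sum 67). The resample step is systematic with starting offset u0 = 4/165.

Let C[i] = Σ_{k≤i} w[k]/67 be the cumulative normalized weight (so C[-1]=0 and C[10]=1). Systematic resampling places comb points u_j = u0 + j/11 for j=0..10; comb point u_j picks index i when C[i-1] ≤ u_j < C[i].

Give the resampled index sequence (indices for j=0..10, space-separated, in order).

C = [9/67, 13/67, 13/67, 22/67, 27/67, 36/67, 38/67, 47/67, 56/67, 58/67, 1]
j=0: u_0=4/165 ∈ [0, 9/67) → index 0
j=1: u_1=19/165 ∈ [0, 9/67) → index 0
j=2: u_2=34/165 ∈ [13/67, 22/67) → index 3
j=3: u_3=49/165 ∈ [13/67, 22/67) → index 3
j=4: u_4=64/165 ∈ [22/67, 27/67) → index 4
j=5: u_5=79/165 ∈ [27/67, 36/67) → index 5
j=6: u_6=94/165 ∈ [38/67, 47/67) → index 7
j=7: u_7=109/165 ∈ [38/67, 47/67) → index 7
j=8: u_8=124/165 ∈ [47/67, 56/67) → index 8
j=9: u_9=139/165 ∈ [56/67, 58/67) → index 9
j=10: u_10=14/15 ∈ [58/67, 1) → index 10

0 0 3 3 4 5 7 7 8 9 10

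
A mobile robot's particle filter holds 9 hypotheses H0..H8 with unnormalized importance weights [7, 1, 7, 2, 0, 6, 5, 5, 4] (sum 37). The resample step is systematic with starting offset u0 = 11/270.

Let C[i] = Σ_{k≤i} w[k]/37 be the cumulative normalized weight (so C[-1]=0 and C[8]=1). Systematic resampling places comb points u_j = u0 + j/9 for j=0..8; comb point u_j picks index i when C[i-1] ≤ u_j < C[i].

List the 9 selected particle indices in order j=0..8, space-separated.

C = [7/37, 8/37, 15/37, 17/37, 17/37, 23/37, 28/37, 33/37, 1]
j=0: u_0=11/270 ∈ [0, 7/37) → index 0
j=1: u_1=41/270 ∈ [0, 7/37) → index 0
j=2: u_2=71/270 ∈ [8/37, 15/37) → index 2
j=3: u_3=101/270 ∈ [8/37, 15/37) → index 2
j=4: u_4=131/270 ∈ [17/37, 23/37) → index 5
j=5: u_5=161/270 ∈ [17/37, 23/37) → index 5
j=6: u_6=191/270 ∈ [23/37, 28/37) → index 6
j=7: u_7=221/270 ∈ [28/37, 33/37) → index 7
j=8: u_8=251/270 ∈ [33/37, 1) → index 8

0 0 2 2 5 5 6 7 8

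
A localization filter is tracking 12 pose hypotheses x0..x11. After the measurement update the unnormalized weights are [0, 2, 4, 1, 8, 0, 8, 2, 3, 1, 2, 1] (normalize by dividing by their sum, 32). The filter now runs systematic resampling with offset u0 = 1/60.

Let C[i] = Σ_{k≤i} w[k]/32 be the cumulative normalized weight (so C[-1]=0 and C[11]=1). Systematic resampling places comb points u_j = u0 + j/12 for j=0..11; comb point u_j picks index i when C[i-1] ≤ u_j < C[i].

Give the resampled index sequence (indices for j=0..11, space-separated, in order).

1 2 2 4 4 4 6 6 6 7 8 10

C = [0, 1/16, 3/16, 7/32, 15/32, 15/32, 23/32, 25/32, 7/8, 29/32, 31/32, 1]
j=0: u_0=1/60 ∈ [0, 1/16) → index 1
j=1: u_1=1/10 ∈ [1/16, 3/16) → index 2
j=2: u_2=11/60 ∈ [1/16, 3/16) → index 2
j=3: u_3=4/15 ∈ [7/32, 15/32) → index 4
j=4: u_4=7/20 ∈ [7/32, 15/32) → index 4
j=5: u_5=13/30 ∈ [7/32, 15/32) → index 4
j=6: u_6=31/60 ∈ [15/32, 23/32) → index 6
j=7: u_7=3/5 ∈ [15/32, 23/32) → index 6
j=8: u_8=41/60 ∈ [15/32, 23/32) → index 6
j=9: u_9=23/30 ∈ [23/32, 25/32) → index 7
j=10: u_10=17/20 ∈ [25/32, 7/8) → index 8
j=11: u_11=14/15 ∈ [29/32, 31/32) → index 10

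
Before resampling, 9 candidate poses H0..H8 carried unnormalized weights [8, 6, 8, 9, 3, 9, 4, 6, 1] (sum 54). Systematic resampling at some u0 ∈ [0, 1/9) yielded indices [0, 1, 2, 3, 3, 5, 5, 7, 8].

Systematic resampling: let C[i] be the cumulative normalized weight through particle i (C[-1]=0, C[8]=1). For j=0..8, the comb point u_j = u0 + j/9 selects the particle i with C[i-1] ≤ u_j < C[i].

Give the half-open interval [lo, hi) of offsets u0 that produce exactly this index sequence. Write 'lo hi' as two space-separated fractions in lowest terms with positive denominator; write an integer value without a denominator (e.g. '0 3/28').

5/54 1/9

C = [4/27, 7/27, 11/27, 31/54, 17/27, 43/54, 47/54, 53/54, 1]
j=0 picked index 0: u0 ∈ [0, 4/27)
j=1 picked index 1: u0 ∈ [1/27, 4/27)
j=2 picked index 2: u0 ∈ [1/27, 5/27)
j=3 picked index 3: u0 ∈ [2/27, 13/54)
j=4 picked index 3: u0 ∈ [-1/27, 7/54)
j=5 picked index 5: u0 ∈ [2/27, 13/54)
j=6 picked index 5: u0 ∈ [-1/27, 7/54)
j=7 picked index 7: u0 ∈ [5/54, 11/54)
j=8 picked index 8: u0 ∈ [5/54, 1/9)
intersection: [5/54, 1/9)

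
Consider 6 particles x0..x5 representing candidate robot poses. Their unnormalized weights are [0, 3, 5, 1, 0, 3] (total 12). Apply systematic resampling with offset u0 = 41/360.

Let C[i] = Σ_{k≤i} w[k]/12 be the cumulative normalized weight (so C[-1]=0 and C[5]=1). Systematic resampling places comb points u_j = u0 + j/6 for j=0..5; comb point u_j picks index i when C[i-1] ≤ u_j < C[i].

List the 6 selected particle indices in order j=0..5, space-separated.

C = [0, 1/4, 2/3, 3/4, 3/4, 1]
j=0: u_0=41/360 ∈ [0, 1/4) → index 1
j=1: u_1=101/360 ∈ [1/4, 2/3) → index 2
j=2: u_2=161/360 ∈ [1/4, 2/3) → index 2
j=3: u_3=221/360 ∈ [1/4, 2/3) → index 2
j=4: u_4=281/360 ∈ [3/4, 1) → index 5
j=5: u_5=341/360 ∈ [3/4, 1) → index 5

1 2 2 2 5 5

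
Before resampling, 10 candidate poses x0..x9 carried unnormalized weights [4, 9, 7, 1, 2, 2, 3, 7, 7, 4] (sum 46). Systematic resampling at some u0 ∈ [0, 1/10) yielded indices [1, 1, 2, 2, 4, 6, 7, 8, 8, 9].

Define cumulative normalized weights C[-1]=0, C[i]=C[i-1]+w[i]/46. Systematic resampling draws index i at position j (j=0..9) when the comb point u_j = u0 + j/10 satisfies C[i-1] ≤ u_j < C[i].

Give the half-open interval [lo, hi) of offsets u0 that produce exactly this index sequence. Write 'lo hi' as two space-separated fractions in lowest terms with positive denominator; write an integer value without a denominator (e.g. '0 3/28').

C = [2/23, 13/46, 10/23, 21/46, 1/2, 25/46, 14/23, 35/46, 21/23, 1]
j=0 picked index 1: u0 ∈ [2/23, 13/46)
j=1 picked index 1: u0 ∈ [-3/230, 21/115)
j=2 picked index 2: u0 ∈ [19/230, 27/115)
j=3 picked index 2: u0 ∈ [-2/115, 31/230)
j=4 picked index 4: u0 ∈ [13/230, 1/10)
j=5 picked index 6: u0 ∈ [1/23, 5/46)
j=6 picked index 7: u0 ∈ [1/115, 37/230)
j=7 picked index 8: u0 ∈ [7/115, 49/230)
j=8 picked index 8: u0 ∈ [-9/230, 13/115)
j=9 picked index 9: u0 ∈ [3/230, 1/10)
intersection: [2/23, 1/10)

2/23 1/10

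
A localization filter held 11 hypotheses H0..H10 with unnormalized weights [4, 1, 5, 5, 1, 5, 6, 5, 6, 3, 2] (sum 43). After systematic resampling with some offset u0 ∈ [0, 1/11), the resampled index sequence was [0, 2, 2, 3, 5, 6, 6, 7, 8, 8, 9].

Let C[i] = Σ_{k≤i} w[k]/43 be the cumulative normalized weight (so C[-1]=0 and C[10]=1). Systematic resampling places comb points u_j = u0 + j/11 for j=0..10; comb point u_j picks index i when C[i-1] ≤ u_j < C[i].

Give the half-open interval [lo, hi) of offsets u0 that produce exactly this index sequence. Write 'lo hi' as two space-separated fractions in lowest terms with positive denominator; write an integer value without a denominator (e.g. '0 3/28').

C = [4/43, 5/43, 10/43, 15/43, 16/43, 21/43, 27/43, 32/43, 38/43, 41/43, 1]
j=0 picked index 0: u0 ∈ [0, 4/43)
j=1 picked index 2: u0 ∈ [12/473, 67/473)
j=2 picked index 2: u0 ∈ [-31/473, 24/473)
j=3 picked index 3: u0 ∈ [-19/473, 36/473)
j=4 picked index 5: u0 ∈ [4/473, 59/473)
j=5 picked index 6: u0 ∈ [16/473, 82/473)
j=6 picked index 6: u0 ∈ [-27/473, 39/473)
j=7 picked index 7: u0 ∈ [-4/473, 51/473)
j=8 picked index 8: u0 ∈ [8/473, 74/473)
j=9 picked index 8: u0 ∈ [-35/473, 31/473)
j=10 picked index 9: u0 ∈ [-12/473, 21/473)
intersection: [16/473, 21/473)

16/473 21/473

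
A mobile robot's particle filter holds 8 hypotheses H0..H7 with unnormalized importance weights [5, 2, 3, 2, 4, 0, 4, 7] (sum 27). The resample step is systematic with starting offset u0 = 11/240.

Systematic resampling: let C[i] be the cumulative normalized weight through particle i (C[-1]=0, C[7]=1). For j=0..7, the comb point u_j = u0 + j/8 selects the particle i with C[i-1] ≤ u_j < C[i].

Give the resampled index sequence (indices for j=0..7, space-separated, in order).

0 0 2 3 4 6 7 7

C = [5/27, 7/27, 10/27, 4/9, 16/27, 16/27, 20/27, 1]
j=0: u_0=11/240 ∈ [0, 5/27) → index 0
j=1: u_1=41/240 ∈ [0, 5/27) → index 0
j=2: u_2=71/240 ∈ [7/27, 10/27) → index 2
j=3: u_3=101/240 ∈ [10/27, 4/9) → index 3
j=4: u_4=131/240 ∈ [4/9, 16/27) → index 4
j=5: u_5=161/240 ∈ [16/27, 20/27) → index 6
j=6: u_6=191/240 ∈ [20/27, 1) → index 7
j=7: u_7=221/240 ∈ [20/27, 1) → index 7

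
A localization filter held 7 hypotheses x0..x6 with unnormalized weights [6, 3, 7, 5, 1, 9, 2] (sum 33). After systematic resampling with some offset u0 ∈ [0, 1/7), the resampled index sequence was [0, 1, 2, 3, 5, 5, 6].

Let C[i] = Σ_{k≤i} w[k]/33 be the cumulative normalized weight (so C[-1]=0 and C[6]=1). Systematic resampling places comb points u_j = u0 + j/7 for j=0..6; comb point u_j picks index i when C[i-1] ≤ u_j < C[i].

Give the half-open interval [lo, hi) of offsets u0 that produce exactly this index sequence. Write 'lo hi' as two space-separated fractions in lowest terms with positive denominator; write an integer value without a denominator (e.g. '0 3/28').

C = [2/11, 3/11, 16/33, 7/11, 2/3, 31/33, 1]
j=0 picked index 0: u0 ∈ [0, 2/11)
j=1 picked index 1: u0 ∈ [3/77, 10/77)
j=2 picked index 2: u0 ∈ [-1/77, 46/231)
j=3 picked index 3: u0 ∈ [13/231, 16/77)
j=4 picked index 5: u0 ∈ [2/21, 85/231)
j=5 picked index 5: u0 ∈ [-1/21, 52/231)
j=6 picked index 6: u0 ∈ [19/231, 1/7)
intersection: [2/21, 10/77)

2/21 10/77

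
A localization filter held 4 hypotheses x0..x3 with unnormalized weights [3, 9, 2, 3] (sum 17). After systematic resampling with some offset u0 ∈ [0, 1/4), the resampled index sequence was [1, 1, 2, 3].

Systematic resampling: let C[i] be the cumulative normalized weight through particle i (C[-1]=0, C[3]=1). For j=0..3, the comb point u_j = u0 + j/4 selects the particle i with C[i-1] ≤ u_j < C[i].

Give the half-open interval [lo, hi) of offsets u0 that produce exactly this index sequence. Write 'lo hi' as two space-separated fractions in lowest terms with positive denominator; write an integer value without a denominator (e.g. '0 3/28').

C = [3/17, 12/17, 14/17, 1]
j=0 picked index 1: u0 ∈ [3/17, 12/17)
j=1 picked index 1: u0 ∈ [-5/68, 31/68)
j=2 picked index 2: u0 ∈ [7/34, 11/34)
j=3 picked index 3: u0 ∈ [5/68, 1/4)
intersection: [7/34, 1/4)

7/34 1/4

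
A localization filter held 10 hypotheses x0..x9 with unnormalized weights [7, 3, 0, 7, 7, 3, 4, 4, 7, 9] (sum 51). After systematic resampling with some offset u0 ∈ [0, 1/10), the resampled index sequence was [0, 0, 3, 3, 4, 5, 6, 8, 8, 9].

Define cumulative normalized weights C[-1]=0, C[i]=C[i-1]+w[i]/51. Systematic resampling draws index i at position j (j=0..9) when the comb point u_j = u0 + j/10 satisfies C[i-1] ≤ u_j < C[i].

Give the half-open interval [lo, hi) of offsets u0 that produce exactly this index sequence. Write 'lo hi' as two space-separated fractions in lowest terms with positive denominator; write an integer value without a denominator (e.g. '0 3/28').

0 2/255

C = [7/51, 10/51, 10/51, 1/3, 8/17, 9/17, 31/51, 35/51, 14/17, 1]
j=0 picked index 0: u0 ∈ [0, 7/51)
j=1 picked index 0: u0 ∈ [-1/10, 19/510)
j=2 picked index 3: u0 ∈ [-1/255, 2/15)
j=3 picked index 3: u0 ∈ [-53/510, 1/30)
j=4 picked index 4: u0 ∈ [-1/15, 6/85)
j=5 picked index 5: u0 ∈ [-1/34, 1/34)
j=6 picked index 6: u0 ∈ [-6/85, 2/255)
j=7 picked index 8: u0 ∈ [-7/510, 21/170)
j=8 picked index 8: u0 ∈ [-29/255, 2/85)
j=9 picked index 9: u0 ∈ [-13/170, 1/10)
intersection: [0, 2/255)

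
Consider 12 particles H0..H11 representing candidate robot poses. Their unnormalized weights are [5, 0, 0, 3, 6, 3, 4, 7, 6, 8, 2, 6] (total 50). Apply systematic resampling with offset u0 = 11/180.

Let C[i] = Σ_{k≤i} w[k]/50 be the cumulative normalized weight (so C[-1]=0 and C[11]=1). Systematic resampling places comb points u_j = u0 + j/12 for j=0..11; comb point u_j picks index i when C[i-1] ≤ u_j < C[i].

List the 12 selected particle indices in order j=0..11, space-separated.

0 3 4 5 6 7 8 8 9 9 11 11

C = [1/10, 1/10, 1/10, 4/25, 7/25, 17/50, 21/50, 14/25, 17/25, 21/25, 22/25, 1]
j=0: u_0=11/180 ∈ [0, 1/10) → index 0
j=1: u_1=13/90 ∈ [1/10, 4/25) → index 3
j=2: u_2=41/180 ∈ [4/25, 7/25) → index 4
j=3: u_3=14/45 ∈ [7/25, 17/50) → index 5
j=4: u_4=71/180 ∈ [17/50, 21/50) → index 6
j=5: u_5=43/90 ∈ [21/50, 14/25) → index 7
j=6: u_6=101/180 ∈ [14/25, 17/25) → index 8
j=7: u_7=29/45 ∈ [14/25, 17/25) → index 8
j=8: u_8=131/180 ∈ [17/25, 21/25) → index 9
j=9: u_9=73/90 ∈ [17/25, 21/25) → index 9
j=10: u_10=161/180 ∈ [22/25, 1) → index 11
j=11: u_11=44/45 ∈ [22/25, 1) → index 11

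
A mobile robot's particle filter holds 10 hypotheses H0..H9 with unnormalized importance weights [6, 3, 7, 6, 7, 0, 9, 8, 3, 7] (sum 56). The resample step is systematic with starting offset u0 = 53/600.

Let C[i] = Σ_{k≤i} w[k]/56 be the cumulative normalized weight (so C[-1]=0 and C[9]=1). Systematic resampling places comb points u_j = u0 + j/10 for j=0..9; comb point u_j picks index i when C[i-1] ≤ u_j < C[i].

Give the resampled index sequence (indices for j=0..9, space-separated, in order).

C = [3/28, 9/56, 2/7, 11/28, 29/56, 29/56, 19/28, 23/28, 7/8, 1]
j=0: u_0=53/600 ∈ [0, 3/28) → index 0
j=1: u_1=113/600 ∈ [9/56, 2/7) → index 2
j=2: u_2=173/600 ∈ [2/7, 11/28) → index 3
j=3: u_3=233/600 ∈ [2/7, 11/28) → index 3
j=4: u_4=293/600 ∈ [11/28, 29/56) → index 4
j=5: u_5=353/600 ∈ [29/56, 19/28) → index 6
j=6: u_6=413/600 ∈ [19/28, 23/28) → index 7
j=7: u_7=473/600 ∈ [19/28, 23/28) → index 7
j=8: u_8=533/600 ∈ [7/8, 1) → index 9
j=9: u_9=593/600 ∈ [7/8, 1) → index 9

0 2 3 3 4 6 7 7 9 9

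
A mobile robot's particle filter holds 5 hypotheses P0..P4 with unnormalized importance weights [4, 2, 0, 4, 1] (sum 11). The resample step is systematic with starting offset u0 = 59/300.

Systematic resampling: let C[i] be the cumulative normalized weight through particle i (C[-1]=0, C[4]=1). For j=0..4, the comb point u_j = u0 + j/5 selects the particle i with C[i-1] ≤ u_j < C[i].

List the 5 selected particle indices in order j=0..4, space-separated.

C = [4/11, 6/11, 6/11, 10/11, 1]
j=0: u_0=59/300 ∈ [0, 4/11) → index 0
j=1: u_1=119/300 ∈ [4/11, 6/11) → index 1
j=2: u_2=179/300 ∈ [6/11, 10/11) → index 3
j=3: u_3=239/300 ∈ [6/11, 10/11) → index 3
j=4: u_4=299/300 ∈ [10/11, 1) → index 4

0 1 3 3 4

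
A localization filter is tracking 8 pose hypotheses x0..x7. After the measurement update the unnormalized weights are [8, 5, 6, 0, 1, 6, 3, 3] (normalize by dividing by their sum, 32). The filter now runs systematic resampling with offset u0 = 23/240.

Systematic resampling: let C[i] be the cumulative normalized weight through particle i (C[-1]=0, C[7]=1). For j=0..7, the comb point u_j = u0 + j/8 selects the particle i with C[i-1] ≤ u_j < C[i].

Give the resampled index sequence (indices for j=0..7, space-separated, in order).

0 0 1 2 4 5 6 7

C = [1/4, 13/32, 19/32, 19/32, 5/8, 13/16, 29/32, 1]
j=0: u_0=23/240 ∈ [0, 1/4) → index 0
j=1: u_1=53/240 ∈ [0, 1/4) → index 0
j=2: u_2=83/240 ∈ [1/4, 13/32) → index 1
j=3: u_3=113/240 ∈ [13/32, 19/32) → index 2
j=4: u_4=143/240 ∈ [19/32, 5/8) → index 4
j=5: u_5=173/240 ∈ [5/8, 13/16) → index 5
j=6: u_6=203/240 ∈ [13/16, 29/32) → index 6
j=7: u_7=233/240 ∈ [29/32, 1) → index 7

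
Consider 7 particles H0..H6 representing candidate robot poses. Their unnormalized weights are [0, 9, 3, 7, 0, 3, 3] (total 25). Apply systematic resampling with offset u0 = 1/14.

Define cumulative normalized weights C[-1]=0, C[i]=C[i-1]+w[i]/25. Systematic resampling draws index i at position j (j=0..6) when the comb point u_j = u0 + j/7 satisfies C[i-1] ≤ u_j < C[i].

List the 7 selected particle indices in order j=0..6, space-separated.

1 1 1 3 3 5 6

C = [0, 9/25, 12/25, 19/25, 19/25, 22/25, 1]
j=0: u_0=1/14 ∈ [0, 9/25) → index 1
j=1: u_1=3/14 ∈ [0, 9/25) → index 1
j=2: u_2=5/14 ∈ [0, 9/25) → index 1
j=3: u_3=1/2 ∈ [12/25, 19/25) → index 3
j=4: u_4=9/14 ∈ [12/25, 19/25) → index 3
j=5: u_5=11/14 ∈ [19/25, 22/25) → index 5
j=6: u_6=13/14 ∈ [22/25, 1) → index 6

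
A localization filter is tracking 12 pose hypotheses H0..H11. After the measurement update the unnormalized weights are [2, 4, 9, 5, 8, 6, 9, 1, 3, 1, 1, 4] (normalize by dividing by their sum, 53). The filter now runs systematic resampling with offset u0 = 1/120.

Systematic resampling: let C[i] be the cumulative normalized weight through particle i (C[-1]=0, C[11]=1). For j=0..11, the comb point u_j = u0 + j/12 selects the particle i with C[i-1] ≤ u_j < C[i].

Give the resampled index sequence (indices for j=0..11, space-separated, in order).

C = [2/53, 6/53, 15/53, 20/53, 28/53, 34/53, 43/53, 44/53, 47/53, 48/53, 49/53, 1]
j=0: u_0=1/120 ∈ [0, 2/53) → index 0
j=1: u_1=11/120 ∈ [2/53, 6/53) → index 1
j=2: u_2=7/40 ∈ [6/53, 15/53) → index 2
j=3: u_3=31/120 ∈ [6/53, 15/53) → index 2
j=4: u_4=41/120 ∈ [15/53, 20/53) → index 3
j=5: u_5=17/40 ∈ [20/53, 28/53) → index 4
j=6: u_6=61/120 ∈ [20/53, 28/53) → index 4
j=7: u_7=71/120 ∈ [28/53, 34/53) → index 5
j=8: u_8=27/40 ∈ [34/53, 43/53) → index 6
j=9: u_9=91/120 ∈ [34/53, 43/53) → index 6
j=10: u_10=101/120 ∈ [44/53, 47/53) → index 8
j=11: u_11=37/40 ∈ [49/53, 1) → index 11

0 1 2 2 3 4 4 5 6 6 8 11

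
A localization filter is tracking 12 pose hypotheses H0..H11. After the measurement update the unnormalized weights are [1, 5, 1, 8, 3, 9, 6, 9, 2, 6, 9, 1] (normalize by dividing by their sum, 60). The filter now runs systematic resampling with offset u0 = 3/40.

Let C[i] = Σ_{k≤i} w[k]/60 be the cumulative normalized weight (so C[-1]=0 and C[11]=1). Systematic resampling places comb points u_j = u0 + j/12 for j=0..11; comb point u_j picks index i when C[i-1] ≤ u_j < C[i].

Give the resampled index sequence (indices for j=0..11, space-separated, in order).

1 3 3 5 5 6 7 7 9 9 10 11

C = [1/60, 1/10, 7/60, 1/4, 3/10, 9/20, 11/20, 7/10, 11/15, 5/6, 59/60, 1]
j=0: u_0=3/40 ∈ [1/60, 1/10) → index 1
j=1: u_1=19/120 ∈ [7/60, 1/4) → index 3
j=2: u_2=29/120 ∈ [7/60, 1/4) → index 3
j=3: u_3=13/40 ∈ [3/10, 9/20) → index 5
j=4: u_4=49/120 ∈ [3/10, 9/20) → index 5
j=5: u_5=59/120 ∈ [9/20, 11/20) → index 6
j=6: u_6=23/40 ∈ [11/20, 7/10) → index 7
j=7: u_7=79/120 ∈ [11/20, 7/10) → index 7
j=8: u_8=89/120 ∈ [11/15, 5/6) → index 9
j=9: u_9=33/40 ∈ [11/15, 5/6) → index 9
j=10: u_10=109/120 ∈ [5/6, 59/60) → index 10
j=11: u_11=119/120 ∈ [59/60, 1) → index 11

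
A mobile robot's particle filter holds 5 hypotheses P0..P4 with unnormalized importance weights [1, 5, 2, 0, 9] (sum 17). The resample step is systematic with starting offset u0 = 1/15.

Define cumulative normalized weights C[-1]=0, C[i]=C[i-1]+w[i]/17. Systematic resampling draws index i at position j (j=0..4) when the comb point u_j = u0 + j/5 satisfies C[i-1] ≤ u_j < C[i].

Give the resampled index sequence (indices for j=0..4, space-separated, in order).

1 1 2 4 4

C = [1/17, 6/17, 8/17, 8/17, 1]
j=0: u_0=1/15 ∈ [1/17, 6/17) → index 1
j=1: u_1=4/15 ∈ [1/17, 6/17) → index 1
j=2: u_2=7/15 ∈ [6/17, 8/17) → index 2
j=3: u_3=2/3 ∈ [8/17, 1) → index 4
j=4: u_4=13/15 ∈ [8/17, 1) → index 4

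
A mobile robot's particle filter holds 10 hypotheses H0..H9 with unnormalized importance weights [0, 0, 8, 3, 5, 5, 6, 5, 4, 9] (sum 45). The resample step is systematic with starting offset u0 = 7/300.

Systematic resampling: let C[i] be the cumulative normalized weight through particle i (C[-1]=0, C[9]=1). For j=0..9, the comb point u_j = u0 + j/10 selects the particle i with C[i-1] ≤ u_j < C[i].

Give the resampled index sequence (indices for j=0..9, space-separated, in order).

C = [0, 0, 8/45, 11/45, 16/45, 7/15, 3/5, 32/45, 4/5, 1]
j=0: u_0=7/300 ∈ [0, 8/45) → index 2
j=1: u_1=37/300 ∈ [0, 8/45) → index 2
j=2: u_2=67/300 ∈ [8/45, 11/45) → index 3
j=3: u_3=97/300 ∈ [11/45, 16/45) → index 4
j=4: u_4=127/300 ∈ [16/45, 7/15) → index 5
j=5: u_5=157/300 ∈ [7/15, 3/5) → index 6
j=6: u_6=187/300 ∈ [3/5, 32/45) → index 7
j=7: u_7=217/300 ∈ [32/45, 4/5) → index 8
j=8: u_8=247/300 ∈ [4/5, 1) → index 9
j=9: u_9=277/300 ∈ [4/5, 1) → index 9

2 2 3 4 5 6 7 8 9 9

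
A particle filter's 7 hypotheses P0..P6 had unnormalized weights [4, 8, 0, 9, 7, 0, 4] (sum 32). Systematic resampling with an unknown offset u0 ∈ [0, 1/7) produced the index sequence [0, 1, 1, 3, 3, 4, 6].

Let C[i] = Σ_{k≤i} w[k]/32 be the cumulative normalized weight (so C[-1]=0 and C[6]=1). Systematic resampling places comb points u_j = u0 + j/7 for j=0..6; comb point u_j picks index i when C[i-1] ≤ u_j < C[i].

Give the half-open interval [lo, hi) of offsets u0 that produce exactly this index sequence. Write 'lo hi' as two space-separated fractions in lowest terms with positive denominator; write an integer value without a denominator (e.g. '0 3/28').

1/56 19/224

C = [1/8, 3/8, 3/8, 21/32, 7/8, 7/8, 1]
j=0 picked index 0: u0 ∈ [0, 1/8)
j=1 picked index 1: u0 ∈ [-1/56, 13/56)
j=2 picked index 1: u0 ∈ [-9/56, 5/56)
j=3 picked index 3: u0 ∈ [-3/56, 51/224)
j=4 picked index 3: u0 ∈ [-11/56, 19/224)
j=5 picked index 4: u0 ∈ [-13/224, 9/56)
j=6 picked index 6: u0 ∈ [1/56, 1/7)
intersection: [1/56, 19/224)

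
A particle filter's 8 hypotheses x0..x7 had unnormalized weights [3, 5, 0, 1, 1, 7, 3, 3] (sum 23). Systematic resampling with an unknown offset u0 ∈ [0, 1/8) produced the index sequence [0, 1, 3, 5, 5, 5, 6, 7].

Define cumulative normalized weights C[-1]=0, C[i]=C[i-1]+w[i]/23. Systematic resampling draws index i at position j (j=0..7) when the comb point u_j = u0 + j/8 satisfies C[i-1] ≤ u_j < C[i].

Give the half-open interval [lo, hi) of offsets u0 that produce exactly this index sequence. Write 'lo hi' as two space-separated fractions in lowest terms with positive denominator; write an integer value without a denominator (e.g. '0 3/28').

C = [3/23, 8/23, 8/23, 9/23, 10/23, 17/23, 20/23, 1]
j=0 picked index 0: u0 ∈ [0, 3/23)
j=1 picked index 1: u0 ∈ [1/184, 41/184)
j=2 picked index 3: u0 ∈ [9/92, 13/92)
j=3 picked index 5: u0 ∈ [11/184, 67/184)
j=4 picked index 5: u0 ∈ [-3/46, 11/46)
j=5 picked index 5: u0 ∈ [-35/184, 21/184)
j=6 picked index 6: u0 ∈ [-1/92, 11/92)
j=7 picked index 7: u0 ∈ [-1/184, 1/8)
intersection: [9/92, 21/184)

9/92 21/184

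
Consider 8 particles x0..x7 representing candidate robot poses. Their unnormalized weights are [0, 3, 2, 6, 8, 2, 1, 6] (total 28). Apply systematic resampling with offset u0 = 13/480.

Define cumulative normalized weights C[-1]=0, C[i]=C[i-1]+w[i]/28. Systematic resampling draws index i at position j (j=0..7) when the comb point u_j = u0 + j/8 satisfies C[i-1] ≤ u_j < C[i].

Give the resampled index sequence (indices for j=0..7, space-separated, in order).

1 2 3 4 4 4 6 7

C = [0, 3/28, 5/28, 11/28, 19/28, 3/4, 11/14, 1]
j=0: u_0=13/480 ∈ [0, 3/28) → index 1
j=1: u_1=73/480 ∈ [3/28, 5/28) → index 2
j=2: u_2=133/480 ∈ [5/28, 11/28) → index 3
j=3: u_3=193/480 ∈ [11/28, 19/28) → index 4
j=4: u_4=253/480 ∈ [11/28, 19/28) → index 4
j=5: u_5=313/480 ∈ [11/28, 19/28) → index 4
j=6: u_6=373/480 ∈ [3/4, 11/14) → index 6
j=7: u_7=433/480 ∈ [11/14, 1) → index 7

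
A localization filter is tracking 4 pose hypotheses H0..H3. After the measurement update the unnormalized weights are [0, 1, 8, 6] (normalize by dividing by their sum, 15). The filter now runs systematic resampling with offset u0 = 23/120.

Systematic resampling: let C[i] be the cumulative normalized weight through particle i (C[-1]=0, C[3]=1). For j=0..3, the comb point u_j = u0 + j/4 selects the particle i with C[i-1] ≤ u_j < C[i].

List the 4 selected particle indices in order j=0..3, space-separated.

2 2 3 3

C = [0, 1/15, 3/5, 1]
j=0: u_0=23/120 ∈ [1/15, 3/5) → index 2
j=1: u_1=53/120 ∈ [1/15, 3/5) → index 2
j=2: u_2=83/120 ∈ [3/5, 1) → index 3
j=3: u_3=113/120 ∈ [3/5, 1) → index 3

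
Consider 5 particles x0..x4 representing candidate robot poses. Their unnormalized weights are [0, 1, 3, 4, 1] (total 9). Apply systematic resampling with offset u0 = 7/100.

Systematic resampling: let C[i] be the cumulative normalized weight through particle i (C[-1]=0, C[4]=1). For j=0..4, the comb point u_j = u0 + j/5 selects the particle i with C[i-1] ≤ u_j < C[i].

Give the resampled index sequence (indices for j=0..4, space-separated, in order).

C = [0, 1/9, 4/9, 8/9, 1]
j=0: u_0=7/100 ∈ [0, 1/9) → index 1
j=1: u_1=27/100 ∈ [1/9, 4/9) → index 2
j=2: u_2=47/100 ∈ [4/9, 8/9) → index 3
j=3: u_3=67/100 ∈ [4/9, 8/9) → index 3
j=4: u_4=87/100 ∈ [4/9, 8/9) → index 3

1 2 3 3 3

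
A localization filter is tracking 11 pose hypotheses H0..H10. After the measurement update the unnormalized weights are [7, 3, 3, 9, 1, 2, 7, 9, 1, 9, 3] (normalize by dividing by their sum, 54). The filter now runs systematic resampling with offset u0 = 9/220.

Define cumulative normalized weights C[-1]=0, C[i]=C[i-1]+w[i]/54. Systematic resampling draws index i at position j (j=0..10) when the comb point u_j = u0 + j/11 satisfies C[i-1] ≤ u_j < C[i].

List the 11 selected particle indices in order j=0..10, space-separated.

C = [7/54, 5/27, 13/54, 11/27, 23/54, 25/54, 16/27, 41/54, 7/9, 17/18, 1]
j=0: u_0=9/220 ∈ [0, 7/54) → index 0
j=1: u_1=29/220 ∈ [7/54, 5/27) → index 1
j=2: u_2=49/220 ∈ [5/27, 13/54) → index 2
j=3: u_3=69/220 ∈ [13/54, 11/27) → index 3
j=4: u_4=89/220 ∈ [13/54, 11/27) → index 3
j=5: u_5=109/220 ∈ [25/54, 16/27) → index 6
j=6: u_6=129/220 ∈ [25/54, 16/27) → index 6
j=7: u_7=149/220 ∈ [16/27, 41/54) → index 7
j=8: u_8=169/220 ∈ [41/54, 7/9) → index 8
j=9: u_9=189/220 ∈ [7/9, 17/18) → index 9
j=10: u_10=19/20 ∈ [17/18, 1) → index 10

0 1 2 3 3 6 6 7 8 9 10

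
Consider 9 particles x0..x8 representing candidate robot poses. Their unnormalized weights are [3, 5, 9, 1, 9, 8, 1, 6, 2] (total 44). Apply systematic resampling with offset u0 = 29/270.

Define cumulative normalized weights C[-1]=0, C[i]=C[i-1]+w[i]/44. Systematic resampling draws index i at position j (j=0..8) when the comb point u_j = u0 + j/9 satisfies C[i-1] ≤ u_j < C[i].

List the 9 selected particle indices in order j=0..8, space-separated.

C = [3/44, 2/11, 17/44, 9/22, 27/44, 35/44, 9/11, 21/22, 1]
j=0: u_0=29/270 ∈ [3/44, 2/11) → index 1
j=1: u_1=59/270 ∈ [2/11, 17/44) → index 2
j=2: u_2=89/270 ∈ [2/11, 17/44) → index 2
j=3: u_3=119/270 ∈ [9/22, 27/44) → index 4
j=4: u_4=149/270 ∈ [9/22, 27/44) → index 4
j=5: u_5=179/270 ∈ [27/44, 35/44) → index 5
j=6: u_6=209/270 ∈ [27/44, 35/44) → index 5
j=7: u_7=239/270 ∈ [9/11, 21/22) → index 7
j=8: u_8=269/270 ∈ [21/22, 1) → index 8

1 2 2 4 4 5 5 7 8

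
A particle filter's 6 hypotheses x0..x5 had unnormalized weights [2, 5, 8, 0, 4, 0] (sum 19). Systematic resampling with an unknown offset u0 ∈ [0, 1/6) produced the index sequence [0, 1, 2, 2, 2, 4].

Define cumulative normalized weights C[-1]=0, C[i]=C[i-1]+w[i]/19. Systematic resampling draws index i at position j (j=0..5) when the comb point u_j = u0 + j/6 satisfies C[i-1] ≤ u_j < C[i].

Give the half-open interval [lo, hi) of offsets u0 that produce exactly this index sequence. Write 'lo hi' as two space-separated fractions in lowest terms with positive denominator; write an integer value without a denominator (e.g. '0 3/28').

2/57 2/19

C = [2/19, 7/19, 15/19, 15/19, 1, 1]
j=0 picked index 0: u0 ∈ [0, 2/19)
j=1 picked index 1: u0 ∈ [-7/114, 23/114)
j=2 picked index 2: u0 ∈ [2/57, 26/57)
j=3 picked index 2: u0 ∈ [-5/38, 11/38)
j=4 picked index 2: u0 ∈ [-17/57, 7/57)
j=5 picked index 4: u0 ∈ [-5/114, 1/6)
intersection: [2/57, 2/19)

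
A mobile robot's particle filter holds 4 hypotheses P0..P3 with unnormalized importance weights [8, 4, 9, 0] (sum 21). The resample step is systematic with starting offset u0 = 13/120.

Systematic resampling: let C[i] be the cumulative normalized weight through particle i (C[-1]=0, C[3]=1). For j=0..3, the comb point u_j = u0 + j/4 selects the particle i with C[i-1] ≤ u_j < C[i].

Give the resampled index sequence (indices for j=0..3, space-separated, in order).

C = [8/21, 4/7, 1, 1]
j=0: u_0=13/120 ∈ [0, 8/21) → index 0
j=1: u_1=43/120 ∈ [0, 8/21) → index 0
j=2: u_2=73/120 ∈ [4/7, 1) → index 2
j=3: u_3=103/120 ∈ [4/7, 1) → index 2

0 0 2 2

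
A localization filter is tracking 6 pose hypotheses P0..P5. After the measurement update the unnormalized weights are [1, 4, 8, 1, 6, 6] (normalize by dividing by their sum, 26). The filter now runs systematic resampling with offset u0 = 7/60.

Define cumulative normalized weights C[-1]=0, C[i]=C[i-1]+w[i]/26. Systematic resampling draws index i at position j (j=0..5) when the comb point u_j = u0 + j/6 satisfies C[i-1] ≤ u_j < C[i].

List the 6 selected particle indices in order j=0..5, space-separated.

C = [1/26, 5/26, 1/2, 7/13, 10/13, 1]
j=0: u_0=7/60 ∈ [1/26, 5/26) → index 1
j=1: u_1=17/60 ∈ [5/26, 1/2) → index 2
j=2: u_2=9/20 ∈ [5/26, 1/2) → index 2
j=3: u_3=37/60 ∈ [7/13, 10/13) → index 4
j=4: u_4=47/60 ∈ [10/13, 1) → index 5
j=5: u_5=19/20 ∈ [10/13, 1) → index 5

1 2 2 4 5 5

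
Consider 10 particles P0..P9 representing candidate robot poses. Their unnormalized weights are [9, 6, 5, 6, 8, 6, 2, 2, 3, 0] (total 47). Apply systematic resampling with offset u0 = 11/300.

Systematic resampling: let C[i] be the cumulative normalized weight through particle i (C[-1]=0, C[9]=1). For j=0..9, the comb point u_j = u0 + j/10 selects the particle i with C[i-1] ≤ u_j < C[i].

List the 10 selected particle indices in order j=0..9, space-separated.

0 0 1 2 3 3 4 5 5 8

C = [9/47, 15/47, 20/47, 26/47, 34/47, 40/47, 42/47, 44/47, 1, 1]
j=0: u_0=11/300 ∈ [0, 9/47) → index 0
j=1: u_1=41/300 ∈ [0, 9/47) → index 0
j=2: u_2=71/300 ∈ [9/47, 15/47) → index 1
j=3: u_3=101/300 ∈ [15/47, 20/47) → index 2
j=4: u_4=131/300 ∈ [20/47, 26/47) → index 3
j=5: u_5=161/300 ∈ [20/47, 26/47) → index 3
j=6: u_6=191/300 ∈ [26/47, 34/47) → index 4
j=7: u_7=221/300 ∈ [34/47, 40/47) → index 5
j=8: u_8=251/300 ∈ [34/47, 40/47) → index 5
j=9: u_9=281/300 ∈ [44/47, 1) → index 8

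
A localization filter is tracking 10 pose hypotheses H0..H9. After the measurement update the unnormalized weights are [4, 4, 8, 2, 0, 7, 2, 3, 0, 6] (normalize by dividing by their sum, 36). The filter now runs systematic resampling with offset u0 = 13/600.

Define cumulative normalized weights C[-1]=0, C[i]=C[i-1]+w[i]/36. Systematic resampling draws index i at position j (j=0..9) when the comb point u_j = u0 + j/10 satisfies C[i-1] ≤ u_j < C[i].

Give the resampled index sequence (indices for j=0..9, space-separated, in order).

C = [1/9, 2/9, 4/9, 1/2, 1/2, 25/36, 3/4, 5/6, 5/6, 1]
j=0: u_0=13/600 ∈ [0, 1/9) → index 0
j=1: u_1=73/600 ∈ [1/9, 2/9) → index 1
j=2: u_2=133/600 ∈ [1/9, 2/9) → index 1
j=3: u_3=193/600 ∈ [2/9, 4/9) → index 2
j=4: u_4=253/600 ∈ [2/9, 4/9) → index 2
j=5: u_5=313/600 ∈ [1/2, 25/36) → index 5
j=6: u_6=373/600 ∈ [1/2, 25/36) → index 5
j=7: u_7=433/600 ∈ [25/36, 3/4) → index 6
j=8: u_8=493/600 ∈ [3/4, 5/6) → index 7
j=9: u_9=553/600 ∈ [5/6, 1) → index 9

0 1 1 2 2 5 5 6 7 9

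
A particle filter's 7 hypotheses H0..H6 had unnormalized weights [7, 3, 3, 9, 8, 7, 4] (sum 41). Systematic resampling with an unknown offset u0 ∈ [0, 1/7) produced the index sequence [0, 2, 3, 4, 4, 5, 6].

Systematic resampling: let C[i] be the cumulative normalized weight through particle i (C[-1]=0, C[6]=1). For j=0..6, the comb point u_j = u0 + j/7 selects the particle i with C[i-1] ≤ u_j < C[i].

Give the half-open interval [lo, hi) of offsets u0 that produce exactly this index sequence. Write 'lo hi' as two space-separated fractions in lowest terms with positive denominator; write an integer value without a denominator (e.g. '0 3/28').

31/287 1/7

C = [7/41, 10/41, 13/41, 22/41, 30/41, 37/41, 1]
j=0 picked index 0: u0 ∈ [0, 7/41)
j=1 picked index 2: u0 ∈ [29/287, 50/287)
j=2 picked index 3: u0 ∈ [9/287, 72/287)
j=3 picked index 4: u0 ∈ [31/287, 87/287)
j=4 picked index 4: u0 ∈ [-10/287, 46/287)
j=5 picked index 5: u0 ∈ [5/287, 54/287)
j=6 picked index 6: u0 ∈ [13/287, 1/7)
intersection: [31/287, 1/7)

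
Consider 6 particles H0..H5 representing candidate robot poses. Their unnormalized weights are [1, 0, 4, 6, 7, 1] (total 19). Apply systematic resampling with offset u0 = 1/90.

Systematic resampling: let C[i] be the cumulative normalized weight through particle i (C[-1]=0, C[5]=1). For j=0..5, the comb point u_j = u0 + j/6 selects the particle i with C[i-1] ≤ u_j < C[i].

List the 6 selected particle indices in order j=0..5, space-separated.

0 2 3 3 4 4

C = [1/19, 1/19, 5/19, 11/19, 18/19, 1]
j=0: u_0=1/90 ∈ [0, 1/19) → index 0
j=1: u_1=8/45 ∈ [1/19, 5/19) → index 2
j=2: u_2=31/90 ∈ [5/19, 11/19) → index 3
j=3: u_3=23/45 ∈ [5/19, 11/19) → index 3
j=4: u_4=61/90 ∈ [11/19, 18/19) → index 4
j=5: u_5=38/45 ∈ [11/19, 18/19) → index 4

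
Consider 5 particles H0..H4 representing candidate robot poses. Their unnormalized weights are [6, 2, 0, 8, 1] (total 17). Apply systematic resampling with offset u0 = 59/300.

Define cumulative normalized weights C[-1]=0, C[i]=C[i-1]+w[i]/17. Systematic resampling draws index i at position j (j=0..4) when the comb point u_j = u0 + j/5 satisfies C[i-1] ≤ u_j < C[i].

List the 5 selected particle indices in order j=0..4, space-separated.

0 1 3 3 4

C = [6/17, 8/17, 8/17, 16/17, 1]
j=0: u_0=59/300 ∈ [0, 6/17) → index 0
j=1: u_1=119/300 ∈ [6/17, 8/17) → index 1
j=2: u_2=179/300 ∈ [8/17, 16/17) → index 3
j=3: u_3=239/300 ∈ [8/17, 16/17) → index 3
j=4: u_4=299/300 ∈ [16/17, 1) → index 4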